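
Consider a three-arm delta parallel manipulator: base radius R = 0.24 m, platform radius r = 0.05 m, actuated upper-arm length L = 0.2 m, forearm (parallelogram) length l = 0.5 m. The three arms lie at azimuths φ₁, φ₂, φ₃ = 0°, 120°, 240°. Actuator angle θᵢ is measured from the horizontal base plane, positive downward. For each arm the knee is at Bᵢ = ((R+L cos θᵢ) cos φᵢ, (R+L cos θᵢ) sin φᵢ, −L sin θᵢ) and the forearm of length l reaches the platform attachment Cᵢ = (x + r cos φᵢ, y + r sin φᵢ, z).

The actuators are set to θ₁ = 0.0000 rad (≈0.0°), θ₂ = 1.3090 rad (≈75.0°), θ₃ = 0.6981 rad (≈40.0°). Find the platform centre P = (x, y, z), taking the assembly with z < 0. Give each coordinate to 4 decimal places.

(0.1749, -0.1114, -0.4374)

centre 1 = (0.3900·cos0.0°, 0.3900·sin0.0°, 0.0000) = (0.3900, 0.0000, 0.0000)
centre 2 = (0.2418·cos120.0°, 0.2418·sin120.0°, -0.1932) = (-0.1209, 0.2094, -0.1932)
centre 3 = (0.3432·cos240.0°, 0.3432·sin240.0°, -0.1286) = (-0.1716, -0.2972, -0.1286)
eliminate P² terms by subtracting sphere 1 from 2 and 3
linear system: -1.0218x+0.4187y = -0.0563−-0.3864z; -1.1232x+-0.5945y = -0.0178−-0.2571z
det = 1.0777;  x = 0.0380+-0.3130z,  y = -0.0419+0.1589z
into |P−centre ₁|² = l²: 1.1232z² + 0.2071z + -0.1243 = 0;  Δ = 0.6015;  z = -0.4374 or 0.2531 → z<0 root = -0.4374
x = 0.1749, y = -0.1114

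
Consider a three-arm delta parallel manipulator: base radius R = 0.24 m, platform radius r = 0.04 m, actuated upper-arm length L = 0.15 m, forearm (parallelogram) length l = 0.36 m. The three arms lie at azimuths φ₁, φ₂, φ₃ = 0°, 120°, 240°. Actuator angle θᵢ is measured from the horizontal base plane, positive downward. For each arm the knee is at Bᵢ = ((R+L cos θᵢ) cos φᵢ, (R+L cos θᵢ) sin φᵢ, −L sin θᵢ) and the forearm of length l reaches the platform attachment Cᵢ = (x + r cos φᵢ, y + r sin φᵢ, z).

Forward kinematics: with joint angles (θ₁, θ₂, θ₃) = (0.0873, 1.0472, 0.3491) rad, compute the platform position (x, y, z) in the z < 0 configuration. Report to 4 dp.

φ1=0.0°: virtual centre (0.3494, 0.0000, -0.0131), radius l
φ2=120.0°: virtual centre (-0.1375, 0.2382, -0.1299), radius l
φ3=240.0°: virtual centre (-0.1705, -0.2953, -0.0513), radius l
|S₂|²−|S₁|² = -0.0298;  |S₃|²−|S₁|² = -0.0034
plane₁₂: -0.9739x+0.4763y+-0.2337z = -0.0298
Cramer: x(z) = 0.0179-0.1629z;  y(z) = -0.0258+0.1574z
quadratic in z: (1.0513)z²+(0.1260)z+(-0.0189)=0, √Δ=0.3086 → z ∈ {-0.2067, 0.0868}; z = -0.2067 (taking z<0)
x = 0.0516, y = -0.0584

(0.0516, -0.0584, -0.2067)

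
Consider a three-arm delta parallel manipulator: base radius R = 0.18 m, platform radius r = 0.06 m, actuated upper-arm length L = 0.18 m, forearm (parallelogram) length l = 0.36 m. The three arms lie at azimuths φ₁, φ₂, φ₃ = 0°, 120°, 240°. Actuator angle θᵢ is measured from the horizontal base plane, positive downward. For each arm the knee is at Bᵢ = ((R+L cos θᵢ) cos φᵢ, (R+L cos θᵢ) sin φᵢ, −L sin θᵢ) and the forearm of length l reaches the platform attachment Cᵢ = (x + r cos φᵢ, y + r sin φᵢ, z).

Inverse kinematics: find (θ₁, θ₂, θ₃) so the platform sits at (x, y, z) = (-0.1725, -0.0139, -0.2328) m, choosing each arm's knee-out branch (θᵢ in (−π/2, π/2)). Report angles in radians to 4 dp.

φ1=0.0° → target in arm frame (-0.1725, -0.0139)
  e−x'=0.2925;  (l²−L²−(e−x')²−y'²−z²)/2L = -0.1187
  θ1 = atan2(B,A) + arccos(C/0.3738) = 1.2218
arm 2 (φ=120.0°): x'=0.0742, y'=0.1563
  A=0.0458, B=-0.2328, C=(l²−L²−A²−y'²−z²)/(2L)=0.0457
  γ=atan2(-0.2328,0.0458)=-1.3766;  ψ=arccos(0.1928)=1.3768;  θ2=γ+ψ≈0.0002
rotate P by −φ3: (0.0983, -0.1424, -0.2328)
  A=0.0217, B=-0.2328, C=(l²−L²−A²−y'²−z²)/(2L)=0.0618
  θ3 = atan2(B,A) + arccos(C/0.2338) = -0.1744

θ₁ = 1.2218, θ₂ = 0.0002, θ₃ = -0.1744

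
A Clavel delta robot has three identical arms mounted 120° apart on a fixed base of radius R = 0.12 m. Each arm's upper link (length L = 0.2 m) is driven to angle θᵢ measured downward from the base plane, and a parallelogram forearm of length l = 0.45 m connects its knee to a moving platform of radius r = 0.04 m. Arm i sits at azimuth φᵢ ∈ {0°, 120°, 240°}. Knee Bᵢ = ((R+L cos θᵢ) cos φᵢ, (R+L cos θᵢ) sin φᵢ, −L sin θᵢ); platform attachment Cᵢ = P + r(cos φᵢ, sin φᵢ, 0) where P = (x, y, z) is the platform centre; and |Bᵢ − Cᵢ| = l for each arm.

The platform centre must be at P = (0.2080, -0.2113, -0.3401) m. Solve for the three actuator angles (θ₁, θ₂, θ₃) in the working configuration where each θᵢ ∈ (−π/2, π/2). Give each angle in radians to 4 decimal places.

arm 1 (φ=0.0°): x'=0.2080, y'=-0.2113
  A cos θ + B sin θ = C:  -0.1280·cos θ + -0.3401·sin θ = -0.0355
  √(A²+B²)=0.3634;  θ1 = -1.9308+1.6686 ≈ -0.2621
arm 2 (φ=120.0°): x'=-0.2870, y'=-0.0745
  A cos θ + B sin θ = C:  0.3670·cos θ + -0.3401·sin θ = -0.2335
  γ=atan2(-0.3401,0.3670)=-0.7474;  ψ=arccos(-0.4667)=2.0563;  θ2=γ+ψ≈1.3089
arm 3 (φ=240.0°): x'=0.0790, y'=0.2858
  A cos θ + B sin θ = C:  0.0010·cos θ + -0.3401·sin θ = -0.0871
  θ3 = atan2(B,A) + arccos(C/0.3401) = 0.2620

θ₁ = -0.2621, θ₂ = 1.3089, θ₃ = 0.2620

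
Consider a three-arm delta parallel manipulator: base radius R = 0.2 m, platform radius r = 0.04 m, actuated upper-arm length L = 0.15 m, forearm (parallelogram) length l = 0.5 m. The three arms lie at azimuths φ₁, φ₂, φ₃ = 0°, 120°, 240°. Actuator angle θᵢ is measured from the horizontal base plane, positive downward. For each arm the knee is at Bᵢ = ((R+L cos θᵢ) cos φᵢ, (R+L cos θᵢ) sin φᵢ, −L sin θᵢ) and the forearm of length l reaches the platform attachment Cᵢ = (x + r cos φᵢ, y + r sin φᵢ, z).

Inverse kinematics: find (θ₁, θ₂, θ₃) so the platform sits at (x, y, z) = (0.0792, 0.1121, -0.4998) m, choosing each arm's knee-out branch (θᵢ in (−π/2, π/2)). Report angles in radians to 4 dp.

rotate P by −φ1: (0.0792, 0.1121, -0.4998)
  e−x'=0.0808;  (l²−L²−(e−x')²−y'²−z²)/2L = -0.1380
  √(A²+B²)=0.5063;  θ1 = -1.4105+1.8468 ≈ 0.4363
φ2=120.0° → target in arm frame (0.0575, -0.1246)
  A=0.1025, B=-0.4998, C=(l²−L²−A²−y'²−z²)/(2L)=-0.1612
  √(A²+B²)=0.5102;  θ2 = -1.3685+1.8922 ≈ 0.5237
rotate P by −φ3: (-0.1367, 0.0125, -0.4998)
  e−x'=0.2967;  (l²−L²−(e−x')²−y'²−z²)/2L = -0.3683
  γ=atan2(-0.4998,0.2967)=-1.0351;  ψ=arccos(-0.6336)=2.2570;  θ3=γ+ψ≈1.2219

θ₁ = 0.4363, θ₂ = 0.5237, θ₃ = 1.2219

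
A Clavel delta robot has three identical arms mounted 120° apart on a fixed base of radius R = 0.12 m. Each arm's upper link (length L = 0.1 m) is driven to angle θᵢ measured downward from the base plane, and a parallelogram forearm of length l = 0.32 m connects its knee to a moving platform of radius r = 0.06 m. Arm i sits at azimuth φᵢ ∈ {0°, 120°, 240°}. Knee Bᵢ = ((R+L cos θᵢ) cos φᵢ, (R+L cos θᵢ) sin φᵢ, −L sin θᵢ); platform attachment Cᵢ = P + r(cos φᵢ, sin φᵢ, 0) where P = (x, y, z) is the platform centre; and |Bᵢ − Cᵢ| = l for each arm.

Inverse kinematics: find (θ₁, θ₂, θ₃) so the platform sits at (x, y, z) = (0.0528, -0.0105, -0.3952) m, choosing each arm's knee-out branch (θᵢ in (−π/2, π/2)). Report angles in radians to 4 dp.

θ₁ = 0.9605, θ₂ = 1.3968, θ₃ = 1.3094

rotate P by −φ1: (0.0528, -0.0105, -0.3952)
  A=0.0072, B=-0.3952, C=(l²−L²−A²−y'²−z²)/(2L)=-0.3197
  √(A²+B²)=0.3953;  θ1 = -1.5526+2.5131 ≈ 0.9605
arm 2 (φ=120.0°): x'=-0.0355, y'=-0.0405
  e−x'=0.0955;  (l²−L²−(e−x')²−y'²−z²)/2L = -0.3727
  γ=atan2(-0.3952,0.0955)=-1.3337;  ψ=arccos(-0.9167)=2.7305;  θ2=γ+ψ≈1.3968
rotate P by −φ3: (-0.0173, 0.0510, -0.3952)
  e−x'=0.0773;  (l²−L²−(e−x')²−y'²−z²)/2L = -0.3618
  θ3 = atan2(B,A) + arccos(C/0.4027) = 1.3094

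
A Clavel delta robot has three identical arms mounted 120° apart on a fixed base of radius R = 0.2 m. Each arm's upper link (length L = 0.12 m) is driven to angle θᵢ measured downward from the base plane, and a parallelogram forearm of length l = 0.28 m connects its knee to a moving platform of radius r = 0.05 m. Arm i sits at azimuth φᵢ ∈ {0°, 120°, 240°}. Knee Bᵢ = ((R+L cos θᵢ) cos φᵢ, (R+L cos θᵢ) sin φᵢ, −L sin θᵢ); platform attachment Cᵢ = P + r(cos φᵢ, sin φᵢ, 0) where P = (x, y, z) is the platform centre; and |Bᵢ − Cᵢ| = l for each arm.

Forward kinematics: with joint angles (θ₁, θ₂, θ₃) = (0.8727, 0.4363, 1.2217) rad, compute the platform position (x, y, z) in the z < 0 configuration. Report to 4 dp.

(-0.0007, 0.0645, -0.2414)

S1 = (0.2271·cos0.0°, 0.2271·sin0.0°, -0.0919) = (0.2271, 0.0000, -0.0919)
arm 2 at φ=120.0°: ρ2 = 0.2588;  S2 = (-0.1294, 0.2241, -0.0507)
φ3=240.0°: virtual centre (-0.0955, -0.1655, -0.1128), radius l
eliminate P² terms by subtracting sphere 1 from 2 and 3
linear system: -0.7130x+0.4482y = 0.0095−0.0824z; -0.6453x+-0.3309y = -0.0108−-0.0417z
det = 0.5252;  x = 0.0033+0.0164z,  y = 0.0264+-0.1579z
quadratic in z: (1.0252)z²+(0.1682)z+(-0.0191)=0, √Δ=0.3267 → z ∈ {-0.2414, 0.0773}; z = -0.2414 (taking z<0)
x = -0.0007, y = 0.0645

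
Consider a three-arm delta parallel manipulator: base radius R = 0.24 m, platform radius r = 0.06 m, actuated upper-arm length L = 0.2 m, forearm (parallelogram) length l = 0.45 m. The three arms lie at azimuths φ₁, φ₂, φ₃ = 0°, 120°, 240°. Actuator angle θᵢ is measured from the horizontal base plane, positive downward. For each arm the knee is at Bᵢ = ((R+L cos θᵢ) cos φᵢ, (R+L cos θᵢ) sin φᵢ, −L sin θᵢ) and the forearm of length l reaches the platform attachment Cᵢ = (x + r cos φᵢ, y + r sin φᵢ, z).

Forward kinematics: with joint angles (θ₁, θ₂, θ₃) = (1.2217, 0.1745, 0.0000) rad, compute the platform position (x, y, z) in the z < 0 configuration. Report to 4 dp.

O1 = (0.2484·cos0.0°, 0.2484·sin0.0°, -0.1879) = (0.2484, 0.0000, -0.1879)
arm 2 at φ=120.0°: e+L cos θ2 = 0.3770;  O2 = (-0.1885, 0.3265, -0.0347)
φ3=240.0°: virtual centre (-0.1900, -0.3291, 0.0000), radius l
subtract pairs → two planes through P
plane₁₂: -0.8738x+0.6529y+0.3064z = 0.0463
det = 1.1476;  x = -0.0535+0.3896z,  y = -0.0007+0.0521z
sphere 1 gives Az²+Bz+C=0 with A=1.1545, B=0.1406, C=-0.0760;  B²−4AC=0.3709;  roots -0.3246, 0.2029;  negative root z = -0.3246
x = -0.1800, y = -0.0176

(-0.1800, -0.0176, -0.3246)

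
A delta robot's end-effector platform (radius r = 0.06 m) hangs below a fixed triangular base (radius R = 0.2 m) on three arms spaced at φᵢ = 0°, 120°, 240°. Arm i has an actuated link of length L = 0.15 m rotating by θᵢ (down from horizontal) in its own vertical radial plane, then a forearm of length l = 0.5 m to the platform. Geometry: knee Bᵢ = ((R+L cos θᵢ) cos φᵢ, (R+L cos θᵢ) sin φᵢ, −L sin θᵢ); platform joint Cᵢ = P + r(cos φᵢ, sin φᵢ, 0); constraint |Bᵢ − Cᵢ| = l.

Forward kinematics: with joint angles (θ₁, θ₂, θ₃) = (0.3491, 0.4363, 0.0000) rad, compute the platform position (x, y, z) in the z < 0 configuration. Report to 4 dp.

(-0.0205, -0.0613, -0.4455)

centre 1 = (0.2810·cos0.0°, 0.2810·sin0.0°, -0.0513) = (0.2810, 0.0000, -0.0513)
centre 2 = (0.2759·cos120.0°, 0.2759·sin120.0°, -0.0634) = (-0.1380, 0.2390, -0.0634)
arm 3 at φ=240.0°: e+L cos θ3 = 0.2900;  centre 3 = (-0.1450, -0.2511, 0.0000)
|centre ₂|²−|centre ₁|² = -0.0014;  |centre ₃|²−|centre ₁|² = 0.0025
[-0.8379 0.4780 -0.0242]·P = -0.0014;  [-0.8519 -0.5023 0.1026]·P = 0.0025
Cramer: x(z) = -0.0006+0.0446z;  y(z) = -0.0040+0.1287z
sphere 1 gives Az²+Bz+C=0 with A=1.0185, B=0.0765, C=-0.1681;  B²−4AC=0.6906;  roots -0.4455, 0.3704;  negative root z = -0.4455
x = -0.0205, y = -0.0613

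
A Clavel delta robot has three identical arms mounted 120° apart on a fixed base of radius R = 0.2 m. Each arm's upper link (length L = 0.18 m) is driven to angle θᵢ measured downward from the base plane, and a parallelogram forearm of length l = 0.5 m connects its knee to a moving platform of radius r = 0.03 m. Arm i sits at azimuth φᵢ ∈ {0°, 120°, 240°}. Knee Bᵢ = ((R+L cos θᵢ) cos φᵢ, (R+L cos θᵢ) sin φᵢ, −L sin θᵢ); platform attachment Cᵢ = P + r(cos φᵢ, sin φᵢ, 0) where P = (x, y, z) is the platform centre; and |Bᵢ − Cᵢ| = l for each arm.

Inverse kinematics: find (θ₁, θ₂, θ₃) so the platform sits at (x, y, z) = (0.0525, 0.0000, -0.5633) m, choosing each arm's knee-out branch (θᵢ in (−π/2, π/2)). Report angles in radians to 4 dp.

θ₁ = 0.7856, θ₂ = 1.0472, θ₃ = 1.0472

rotate P by −φ1: (0.0525, 0.0000, -0.5633)
  A cos θ + B sin θ = C:  0.1175·cos θ + -0.5633·sin θ = -0.3153
  √(A²+B²)=0.5754;  θ1 = -1.3652+2.1507 ≈ 0.7856
arm 2 (φ=120.0°): x'=-0.0262, y'=-0.0455
  e−x'=0.1963;  (l²−L²−(e−x')²−y'²−z²)/2L = -0.3897
  γ=atan2(-0.5633,0.1963)=-1.2356;  ψ=arccos(-0.6533)=2.2827;  θ2=γ+ψ≈1.0472
φ3=240.0° → target in arm frame (-0.0263, 0.0455)
  e−x'=0.1963;  (l²−L²−(e−x')²−y'²−z²)/2L = -0.3897
  γ=atan2(-0.5633,0.1963)=-1.2356;  ψ=arccos(-0.6533)=2.2827;  θ3=γ+ψ≈1.0472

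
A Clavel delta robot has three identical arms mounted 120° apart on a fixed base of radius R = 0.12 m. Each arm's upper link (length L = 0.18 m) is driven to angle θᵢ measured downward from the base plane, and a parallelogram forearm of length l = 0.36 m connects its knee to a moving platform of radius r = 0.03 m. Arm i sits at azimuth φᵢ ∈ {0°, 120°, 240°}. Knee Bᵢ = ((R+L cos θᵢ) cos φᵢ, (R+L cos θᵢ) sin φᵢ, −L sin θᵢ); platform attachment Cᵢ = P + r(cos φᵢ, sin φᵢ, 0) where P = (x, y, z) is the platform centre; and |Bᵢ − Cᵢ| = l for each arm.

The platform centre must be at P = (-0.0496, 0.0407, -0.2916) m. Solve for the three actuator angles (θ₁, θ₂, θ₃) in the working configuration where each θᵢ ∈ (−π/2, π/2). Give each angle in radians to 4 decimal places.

θ₁ = 0.5237, θ₂ = 0.0002, θ₃ = 0.3491

arm 1 (φ=0.0°): x'=-0.0496, y'=0.0407
  A cos θ + B sin θ = C:  0.1396·cos θ + -0.2916·sin θ = -0.0249
  θ1 = atan2(B,A) + arccos(C/0.3233) = 0.5237
arm 2 (φ=120.0°): x'=0.0600, y'=0.0226
  e−x'=0.0300;  (l²−L²−(e−x')²−y'²−z²)/2L = 0.0299
  √(A²+B²)=0.2931;  θ2 = -1.4684+1.4686 ≈ 0.0002
rotate P by −φ3: (-0.0104, -0.0633, -0.2916)
  e−x'=0.1004;  (l²−L²−(e−x')²−y'²−z²)/2L = -0.0054
  θ3 = atan2(B,A) + arccos(C/0.3084) = 0.3491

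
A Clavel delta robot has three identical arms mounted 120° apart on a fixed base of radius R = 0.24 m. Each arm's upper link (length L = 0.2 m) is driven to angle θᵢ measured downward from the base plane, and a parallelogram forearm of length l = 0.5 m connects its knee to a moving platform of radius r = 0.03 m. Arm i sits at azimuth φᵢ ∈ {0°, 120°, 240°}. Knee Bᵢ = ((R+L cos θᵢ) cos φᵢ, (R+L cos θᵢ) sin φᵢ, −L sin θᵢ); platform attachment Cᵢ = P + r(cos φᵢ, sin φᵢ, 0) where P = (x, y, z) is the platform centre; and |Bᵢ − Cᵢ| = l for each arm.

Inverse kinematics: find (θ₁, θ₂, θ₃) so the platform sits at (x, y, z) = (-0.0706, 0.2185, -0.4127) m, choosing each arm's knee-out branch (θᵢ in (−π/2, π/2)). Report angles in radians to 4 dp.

θ₁ = 1.0470, θ₂ = -0.2620, θ₃ = 1.3091

φ1=0.0° → target in arm frame (-0.0706, 0.2185)
  e−x'=0.2806;  (l²−L²−(e−x')²−y'²−z²)/2L = -0.2170
  θ1 = atan2(B,A) + arccos(C/0.4991) = 1.0470
φ2=120.0° → target in arm frame (0.2245, -0.0481)
  A cos θ + B sin θ = C:  -0.0145·cos θ + -0.4127·sin θ = 0.0929
  √(A²+B²)=0.4130;  θ2 = -1.6060+1.3439 ≈ -0.2620
rotate P by −φ3: (-0.1539, -0.1704, -0.4127)
  e−x'=0.3639;  (l²−L²−(e−x')²−y'²−z²)/2L = -0.3045
  γ=atan2(-0.4127,0.3639)=-0.8481;  ψ=arccos(-0.5534)=2.1572;  θ3=γ+ψ≈1.3091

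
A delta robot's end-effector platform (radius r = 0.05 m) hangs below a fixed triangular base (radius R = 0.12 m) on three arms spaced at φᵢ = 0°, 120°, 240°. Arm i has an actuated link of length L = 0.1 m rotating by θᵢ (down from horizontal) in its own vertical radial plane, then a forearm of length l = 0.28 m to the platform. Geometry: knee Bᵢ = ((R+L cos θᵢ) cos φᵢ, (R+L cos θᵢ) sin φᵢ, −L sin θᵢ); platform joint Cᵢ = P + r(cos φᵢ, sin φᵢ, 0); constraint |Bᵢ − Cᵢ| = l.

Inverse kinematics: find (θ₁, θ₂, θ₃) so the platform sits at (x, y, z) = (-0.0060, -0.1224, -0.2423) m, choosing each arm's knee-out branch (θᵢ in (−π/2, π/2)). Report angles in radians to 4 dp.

arm 1 (φ=0.0°): x'=-0.0060, y'=-0.1224
  A cos θ + B sin θ = C:  0.0760·cos θ + -0.2423·sin θ = -0.0553
  √(A²+B²)=0.2539;  θ1 = -1.2669+1.7905 ≈ 0.5236
φ2=120.0° → target in arm frame (-0.1030, 0.0664)
  e−x'=0.1730;  (l²−L²−(e−x')²−y'²−z²)/2L = -0.1232
  √(A²+B²)=0.2977;  θ2 = -0.9507+1.9976 ≈ 1.0468
rotate P by −φ3: (0.1090, 0.0560, -0.2423)
  A=-0.0390, B=-0.2423, C=(l²−L²−A²−y'²−z²)/(2L)=0.0252
  √(A²+B²)=0.2454;  θ3 = -1.7304+1.4681 ≈ -0.2623

θ₁ = 0.5236, θ₂ = 1.0468, θ₃ = -0.2623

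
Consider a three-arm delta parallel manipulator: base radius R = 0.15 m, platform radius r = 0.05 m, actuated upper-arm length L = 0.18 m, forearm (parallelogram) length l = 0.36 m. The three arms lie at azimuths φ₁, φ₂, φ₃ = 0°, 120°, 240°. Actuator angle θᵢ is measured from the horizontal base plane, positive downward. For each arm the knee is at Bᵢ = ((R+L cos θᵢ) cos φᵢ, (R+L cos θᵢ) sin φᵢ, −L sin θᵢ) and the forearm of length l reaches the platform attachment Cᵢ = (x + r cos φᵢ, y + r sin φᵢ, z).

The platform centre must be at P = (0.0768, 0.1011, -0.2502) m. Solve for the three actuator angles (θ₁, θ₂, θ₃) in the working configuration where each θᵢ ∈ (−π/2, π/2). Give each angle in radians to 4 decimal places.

θ₁ = -0.1742, θ₂ = -0.0001, θ₃ = 0.8726

φ1=0.0° → target in arm frame (0.0768, 0.1011)
  e−x'=0.0232;  (l²−L²−(e−x')²−y'²−z²)/2L = 0.0662
  θ1 = atan2(B,A) + arccos(C/0.2513) = -0.1742
arm 2 (φ=120.0°): x'=0.0492, y'=-0.1171
  A cos θ + B sin θ = C:  0.0508·cos θ + -0.2502·sin θ = 0.0509
  √(A²+B²)=0.2553;  θ2 = -1.3703+1.3702 ≈ -0.0001
arm 3 (φ=240.0°): x'=-0.1260, y'=0.0160
  e−x'=0.2260;  (l²−L²−(e−x')²−y'²−z²)/2L = -0.0464
  θ3 = atan2(B,A) + arccos(C/0.3371) = 0.8726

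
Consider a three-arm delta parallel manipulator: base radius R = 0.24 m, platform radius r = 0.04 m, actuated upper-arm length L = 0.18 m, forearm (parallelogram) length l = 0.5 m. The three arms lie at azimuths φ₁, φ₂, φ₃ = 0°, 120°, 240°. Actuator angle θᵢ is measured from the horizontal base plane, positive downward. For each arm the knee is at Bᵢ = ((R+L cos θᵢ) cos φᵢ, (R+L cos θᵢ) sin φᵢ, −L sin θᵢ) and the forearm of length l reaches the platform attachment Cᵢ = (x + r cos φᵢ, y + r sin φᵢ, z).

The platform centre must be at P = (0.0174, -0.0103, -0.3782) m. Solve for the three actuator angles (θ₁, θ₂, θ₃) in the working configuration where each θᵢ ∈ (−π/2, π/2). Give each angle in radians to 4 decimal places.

θ₁ = 0.1744, θ₂ = 0.3487, θ₃ = 0.2617

φ1=0.0° → target in arm frame (0.0174, -0.0103)
  e−x'=0.1826;  (l²−L²−(e−x')²−y'²−z²)/2L = 0.1142
  θ1 = atan2(B,A) + arccos(C/0.4200) = 0.1744
arm 2 (φ=120.0°): x'=-0.0176, y'=-0.0099
  e−x'=0.2176;  (l²−L²−(e−x')²−y'²−z²)/2L = 0.0753
  θ2 = atan2(B,A) + arccos(C/0.4363) = 0.3487
φ3=240.0° → target in arm frame (0.0002, 0.0202)
  A cos θ + B sin θ = C:  0.1998·cos θ + -0.3782·sin θ = 0.0951
  √(A²+B²)=0.4277;  θ3 = -1.0848+1.3465 ≈ 0.2617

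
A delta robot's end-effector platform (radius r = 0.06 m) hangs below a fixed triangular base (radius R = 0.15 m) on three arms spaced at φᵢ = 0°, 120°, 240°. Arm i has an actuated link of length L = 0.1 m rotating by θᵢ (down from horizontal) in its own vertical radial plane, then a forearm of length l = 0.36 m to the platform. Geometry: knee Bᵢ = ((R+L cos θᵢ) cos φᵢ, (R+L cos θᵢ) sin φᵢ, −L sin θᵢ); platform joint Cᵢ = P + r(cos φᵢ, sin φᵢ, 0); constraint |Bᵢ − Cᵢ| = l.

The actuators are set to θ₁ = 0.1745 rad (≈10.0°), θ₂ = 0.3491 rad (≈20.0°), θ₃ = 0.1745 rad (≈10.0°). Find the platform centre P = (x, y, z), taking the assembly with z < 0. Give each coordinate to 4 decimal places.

φ1=0.0°: virtual centre (0.1885, 0.0000, -0.0174), radius l
arm 2 at φ=120.0°: ρ2 = 0.1840;  S2 = (-0.0920, 0.1593, -0.0342)
arm 3 at φ=240.0°: ρ3 = 0.1885;  S3 = (-0.0942, -0.1632, -0.0174)
subtract pairs → two planes through P
plane₁₂: -0.5609x+0.3186y+-0.0337z = -0.0008
Cramer: x(z) = 0.0007-0.0303z;  y(z) = -0.0013+0.0524z
quadratic in z: (1.0037)z²+(0.0460)z+(-0.0940)=0, √Δ=0.6162 → z ∈ {-0.3299, 0.2841}; z = -0.3299 (taking z<0)
x = 0.0107, y = -0.0186

(0.0107, -0.0186, -0.3299)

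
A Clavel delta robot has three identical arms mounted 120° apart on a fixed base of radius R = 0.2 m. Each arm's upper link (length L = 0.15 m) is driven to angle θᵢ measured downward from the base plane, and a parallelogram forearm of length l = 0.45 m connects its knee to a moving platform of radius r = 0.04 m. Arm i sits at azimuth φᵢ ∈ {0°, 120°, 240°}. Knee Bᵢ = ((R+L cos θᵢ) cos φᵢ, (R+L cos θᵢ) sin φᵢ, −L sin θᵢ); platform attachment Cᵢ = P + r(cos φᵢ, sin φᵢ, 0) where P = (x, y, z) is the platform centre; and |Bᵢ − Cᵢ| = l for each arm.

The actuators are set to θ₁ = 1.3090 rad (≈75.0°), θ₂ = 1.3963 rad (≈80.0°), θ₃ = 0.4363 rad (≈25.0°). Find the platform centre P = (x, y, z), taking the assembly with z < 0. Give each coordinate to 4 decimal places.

(-0.0614, -0.1325, -0.4873)

centre 1 = (0.1988·cos0.0°, 0.1988·sin0.0°, -0.1449) = (0.1988, 0.0000, -0.1449)
centre 2 = (0.1860·cos120.0°, 0.1860·sin120.0°, -0.1477) = (-0.0930, 0.1611, -0.1477)
centre 3 = (0.2959·cos240.0°, 0.2959·sin240.0°, -0.0634) = (-0.1480, -0.2563, -0.0634)
|centre ₂|²−|centre ₁|² = -0.0041;  |centre ₃|²−|centre ₁|² = 0.0311
plane₁₂: -0.5837x+0.3222y+-0.0057z = -0.0041
Cramer: x(z) = -0.0151+0.0949z;  y(z) = -0.0401+0.1895z
into |P−centre ₁|² = l²: 1.0449z² + 0.2339z + -0.1341 = 0;  Δ = 0.6153;  z = -0.4873 or 0.2634 → z<0 root = -0.4873
x = -0.0614, y = -0.1325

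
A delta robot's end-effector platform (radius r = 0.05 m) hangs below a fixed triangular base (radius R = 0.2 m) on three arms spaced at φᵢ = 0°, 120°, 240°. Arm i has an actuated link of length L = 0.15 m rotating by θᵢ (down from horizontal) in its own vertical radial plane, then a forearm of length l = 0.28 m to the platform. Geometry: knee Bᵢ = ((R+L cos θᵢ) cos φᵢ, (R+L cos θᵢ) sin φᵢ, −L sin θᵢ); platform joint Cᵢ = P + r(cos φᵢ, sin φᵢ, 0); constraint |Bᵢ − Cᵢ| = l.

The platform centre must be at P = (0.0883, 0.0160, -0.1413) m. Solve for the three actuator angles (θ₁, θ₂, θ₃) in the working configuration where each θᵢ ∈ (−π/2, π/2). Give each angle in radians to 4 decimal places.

θ₁ = -0.3485, θ₂ = 0.9600, θ₃ = 1.1341

rotate P by −φ1: (0.0883, 0.0160, -0.1413)
  e−x'=0.0617;  (l²−L²−(e−x')²−y'²−z²)/2L = 0.1062
  √(A²+B²)=0.1542;  θ1 = -1.1591+0.8106 ≈ -0.3485
rotate P by −φ2: (-0.0303, -0.0845, -0.1413)
  e−x'=0.1803;  (l²−L²−(e−x')²−y'²−z²)/2L = -0.0124
  √(A²+B²)=0.2291;  θ2 = -0.6647+1.6248 ≈ 0.9600
rotate P by −φ3: (-0.0580, 0.0685, -0.1413)
  A cos θ + B sin θ = C:  0.2080·cos θ + -0.1413·sin θ = -0.0401
  √(A²+B²)=0.2515;  θ3 = -0.5967+1.7308 ≈ 1.1341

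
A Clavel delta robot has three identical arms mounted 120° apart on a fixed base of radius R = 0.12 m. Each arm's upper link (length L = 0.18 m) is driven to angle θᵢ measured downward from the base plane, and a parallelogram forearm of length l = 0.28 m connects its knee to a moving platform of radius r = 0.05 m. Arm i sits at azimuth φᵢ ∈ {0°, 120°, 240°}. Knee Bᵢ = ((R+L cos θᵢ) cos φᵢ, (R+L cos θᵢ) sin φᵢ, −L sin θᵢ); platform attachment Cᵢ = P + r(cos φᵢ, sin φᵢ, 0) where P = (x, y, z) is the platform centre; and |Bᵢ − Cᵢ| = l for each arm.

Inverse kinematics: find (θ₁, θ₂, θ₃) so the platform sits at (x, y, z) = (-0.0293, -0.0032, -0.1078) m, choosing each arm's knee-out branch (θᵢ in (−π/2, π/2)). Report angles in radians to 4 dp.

φ1=0.0° → target in arm frame (-0.0293, -0.0032)
  A cos θ + B sin θ = C:  0.0993·cos θ + -0.1078·sin θ = 0.0681
  γ=atan2(-0.1078,0.0993)=-0.8264;  ψ=arccos(0.4645)=1.0877;  θ1=γ+ψ≈0.2613
φ2=120.0° → target in arm frame (0.0119, 0.0270)
  A cos θ + B sin θ = C:  0.0581·cos θ + -0.1078·sin θ = 0.0841
  √(A²+B²)=0.1225;  θ2 = -1.0763+0.8139 ≈ -0.2624
rotate P by −φ3: (0.0174, -0.0238, -0.1078)
  e−x'=0.0526;  (l²−L²−(e−x')²−y'²−z²)/2L = 0.0862
  √(A²+B²)=0.1199;  θ3 = -1.1170+0.7683 ≈ -0.3487

θ₁ = 0.2613, θ₂ = -0.2624, θ₃ = -0.3487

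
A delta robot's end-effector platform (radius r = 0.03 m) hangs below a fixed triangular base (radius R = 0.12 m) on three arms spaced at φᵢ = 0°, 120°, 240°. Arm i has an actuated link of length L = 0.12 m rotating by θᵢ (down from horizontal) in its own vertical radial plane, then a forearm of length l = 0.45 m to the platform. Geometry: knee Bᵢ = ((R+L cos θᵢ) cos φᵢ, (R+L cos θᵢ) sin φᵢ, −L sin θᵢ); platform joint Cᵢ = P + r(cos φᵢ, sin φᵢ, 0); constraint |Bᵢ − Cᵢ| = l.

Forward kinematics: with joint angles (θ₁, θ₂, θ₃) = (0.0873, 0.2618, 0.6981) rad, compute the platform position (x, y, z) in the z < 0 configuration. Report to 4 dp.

O1 = (0.2095·cos0.0°, 0.2095·sin0.0°, -0.0105) = (0.2095, 0.0000, -0.0105)
arm 2 at φ=120.0°: e+L cos θ2 = 0.2059;  O2 = (-0.1030, 0.1783, -0.0311)
φ3=240.0°: virtual centre (-0.0910, -0.1576, -0.0771), radius l
eliminate P² terms by subtracting sphere 1 from 2 and 3
plane₁₂: -0.6250x+0.3566y+-0.0412z = -0.0007
Cramer: x(z) = 0.0048-0.1472z;  y(z) = 0.0066-0.1424z
sphere 1 gives Az²+Bz+C=0 with A=1.0419, B=0.0793, C=-0.1604;  B²−4AC=0.6749;  roots -0.4323, 0.3562;  negative root z = -0.4323
x = 0.0684, y = 0.0682

(0.0684, 0.0682, -0.4323)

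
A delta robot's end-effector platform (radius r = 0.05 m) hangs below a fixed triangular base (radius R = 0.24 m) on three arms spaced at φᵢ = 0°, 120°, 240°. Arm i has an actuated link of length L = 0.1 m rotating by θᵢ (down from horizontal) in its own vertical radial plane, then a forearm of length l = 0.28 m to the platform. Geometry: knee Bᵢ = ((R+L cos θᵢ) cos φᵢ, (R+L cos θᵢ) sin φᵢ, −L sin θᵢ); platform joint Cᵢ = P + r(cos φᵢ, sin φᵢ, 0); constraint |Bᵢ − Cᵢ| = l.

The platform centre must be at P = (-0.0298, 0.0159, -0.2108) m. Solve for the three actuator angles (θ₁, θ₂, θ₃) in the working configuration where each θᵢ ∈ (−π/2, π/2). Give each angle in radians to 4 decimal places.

rotate P by −φ1: (-0.0298, 0.0159, -0.2108)
  A=0.2198, B=-0.2108, C=(l²−L²−A²−y'²−z²)/(2L)=-0.1230
  γ=atan2(-0.2108,0.2198)=-0.7645;  ψ=arccos(-0.4039)=1.9866;  θ1=γ+ψ≈1.2221
φ2=120.0° → target in arm frame (0.0287, 0.0179)
  A=0.1613, B=-0.2108, C=(l²−L²−A²−y'²−z²)/(2L)=-0.0119
  γ=atan2(-0.2108,0.1613)=-0.9176;  ψ=arccos(-0.0449)=1.6157;  θ2=γ+ψ≈0.6981
rotate P by −φ3: (0.0011, -0.0338, -0.2108)
  A cos θ + B sin θ = C:  0.1889·cos θ + -0.2108·sin θ = -0.0642
  √(A²+B²)=0.2830;  θ3 = -0.8402+1.7998 ≈ 0.9595

θ₁ = 1.2221, θ₂ = 0.6981, θ₃ = 0.9595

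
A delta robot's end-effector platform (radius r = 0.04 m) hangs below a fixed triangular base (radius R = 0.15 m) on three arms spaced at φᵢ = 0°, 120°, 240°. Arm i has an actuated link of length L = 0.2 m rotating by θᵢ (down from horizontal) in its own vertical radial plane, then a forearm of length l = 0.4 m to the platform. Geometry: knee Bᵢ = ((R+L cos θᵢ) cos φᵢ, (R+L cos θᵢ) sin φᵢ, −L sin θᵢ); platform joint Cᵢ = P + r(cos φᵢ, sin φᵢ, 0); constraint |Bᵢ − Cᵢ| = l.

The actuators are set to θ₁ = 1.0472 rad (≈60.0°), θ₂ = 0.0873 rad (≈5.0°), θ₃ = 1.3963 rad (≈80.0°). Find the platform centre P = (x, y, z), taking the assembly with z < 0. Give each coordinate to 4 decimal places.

(-0.0385, 0.2193, -0.3971)

φ1=0.0°: virtual centre (0.2100, 0.0000, -0.1732), radius l
S2 = (0.3092·cos120.0°, 0.3092·sin120.0°, -0.0174) = (-0.1546, 0.2678, -0.0174)
arm 3 at φ=240.0°: (R−r)+L cos θ3 = 0.1447;  S3 = (-0.0724, -0.1253, -0.1970)
eliminate P² terms by subtracting sphere 1 from 2 and 3
[-0.7292 0.5356 0.3115]·P = 0.0218;  [-0.5647 -0.2507 -0.0475]·P = -0.0144
det = 0.4853;  x = 0.0046+0.1085z,  y = 0.0470+-0.4339z
sphere 1 gives Az²+Bz+C=0 with A=1.2001, B=0.2611, C=-0.0856;  B²−4AC=0.4790;  roots -0.3971, 0.1796;  negative root z = -0.3971
x = -0.0385, y = 0.2193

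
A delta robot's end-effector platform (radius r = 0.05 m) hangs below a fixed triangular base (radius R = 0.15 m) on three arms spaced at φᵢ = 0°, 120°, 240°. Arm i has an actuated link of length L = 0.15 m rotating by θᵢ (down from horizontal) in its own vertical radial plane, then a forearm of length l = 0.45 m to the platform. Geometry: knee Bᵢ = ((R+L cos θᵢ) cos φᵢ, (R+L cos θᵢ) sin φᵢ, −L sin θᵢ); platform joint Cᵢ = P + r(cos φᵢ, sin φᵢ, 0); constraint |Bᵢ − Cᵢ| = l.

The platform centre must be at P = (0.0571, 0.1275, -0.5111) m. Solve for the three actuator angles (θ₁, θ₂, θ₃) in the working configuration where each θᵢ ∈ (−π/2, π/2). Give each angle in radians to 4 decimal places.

θ₁ = 0.7854, θ₂ = 0.6979, θ₃ = 1.3961

arm 1 (φ=0.0°): x'=0.0571, y'=0.1275
  e−x'=0.0429;  (l²−L²−(e−x')²−y'²−z²)/2L = -0.3311
  √(A²+B²)=0.5129;  θ1 = -1.4871+2.2725 ≈ 0.7854
φ2=120.0° → target in arm frame (0.0819, -0.1132)
  A cos θ + B sin θ = C:  0.0181·cos θ + -0.5111·sin θ = -0.3146
  √(A²+B²)=0.5114;  θ2 = -1.5353+2.2333 ≈ 0.6979
φ3=240.0° → target in arm frame (-0.1390, -0.0143)
  e−x'=0.2390;  (l²−L²−(e−x')²−y'²−z²)/2L = -0.4618
  √(A²+B²)=0.5642;  θ3 = -1.1334+2.5295 ≈ 1.3961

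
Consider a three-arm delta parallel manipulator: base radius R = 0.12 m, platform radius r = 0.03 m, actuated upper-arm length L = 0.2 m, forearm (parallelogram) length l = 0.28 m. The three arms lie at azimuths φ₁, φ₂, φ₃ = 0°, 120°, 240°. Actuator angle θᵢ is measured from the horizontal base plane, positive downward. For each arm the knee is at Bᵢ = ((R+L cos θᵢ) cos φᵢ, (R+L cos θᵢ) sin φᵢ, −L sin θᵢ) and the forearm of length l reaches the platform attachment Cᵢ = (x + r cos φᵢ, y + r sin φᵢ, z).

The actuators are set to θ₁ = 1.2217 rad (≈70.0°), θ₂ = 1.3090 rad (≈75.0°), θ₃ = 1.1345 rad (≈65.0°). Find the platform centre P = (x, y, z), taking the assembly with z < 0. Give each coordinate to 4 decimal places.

arm 1 at φ=0.0°: (R−r)+L cos θ1 = 0.1584;  centre 1 = (0.1584, 0.0000, -0.1879)
φ2=120.0°: virtual centre (-0.0709, 0.1228, -0.1932), radius l
arm 3 at φ=240.0°: (R−r)+L cos θ3 = 0.1745;  centre 3 = (-0.0873, -0.1511, -0.1813)
subtract pairs → two planes through P
[-0.4586 0.2455 -0.0105]·P = -0.0030;  [-0.4913 -0.3023 0.0133]·P = 0.0029
Cramer: x(z) = 0.0007+0.0004z;  y(z) = -0.0108+0.0435z
quadratic in z: (1.0019)z²+(0.3748)z+(-0.0181)=0, √Δ=0.4616 → z ∈ {-0.4174, 0.0433}; z = -0.4174 (taking z<0)
x = 0.0006, y = -0.0290

(0.0006, -0.0290, -0.4174)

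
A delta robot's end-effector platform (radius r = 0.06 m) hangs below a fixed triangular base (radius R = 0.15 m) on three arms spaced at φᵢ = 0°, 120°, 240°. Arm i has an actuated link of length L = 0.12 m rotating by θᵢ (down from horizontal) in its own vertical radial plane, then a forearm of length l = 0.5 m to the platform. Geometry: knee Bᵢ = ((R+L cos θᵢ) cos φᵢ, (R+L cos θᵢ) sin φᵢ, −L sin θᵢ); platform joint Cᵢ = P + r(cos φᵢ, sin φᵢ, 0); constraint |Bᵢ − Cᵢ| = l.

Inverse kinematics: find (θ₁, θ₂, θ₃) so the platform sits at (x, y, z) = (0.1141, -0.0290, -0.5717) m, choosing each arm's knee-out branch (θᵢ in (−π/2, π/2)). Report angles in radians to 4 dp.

θ₁ = 0.6985, θ₂ = 1.3969, θ₃ = 1.2221

arm 1 (φ=0.0°): x'=0.1141, y'=-0.0290
  A cos θ + B sin θ = C:  -0.0241·cos θ + -0.5717·sin θ = -0.3861
  θ1 = atan2(B,A) + arccos(C/0.5722) = 0.6985
rotate P by −φ2: (-0.0822, -0.0843, -0.5717)
  A=0.1722, B=-0.5717, C=(l²−L²−A²−y'²−z²)/(2L)=-0.5333
  √(A²+B²)=0.5971;  θ2 = -1.2783+2.6752 ≈ 1.3969
rotate P by −φ3: (-0.0319, 0.1133, -0.5717)
  A=0.1219, B=-0.5717, C=(l²−L²−A²−y'²−z²)/(2L)=-0.4956
  √(A²+B²)=0.5846;  θ3 = -1.3607+2.5827 ≈ 1.2221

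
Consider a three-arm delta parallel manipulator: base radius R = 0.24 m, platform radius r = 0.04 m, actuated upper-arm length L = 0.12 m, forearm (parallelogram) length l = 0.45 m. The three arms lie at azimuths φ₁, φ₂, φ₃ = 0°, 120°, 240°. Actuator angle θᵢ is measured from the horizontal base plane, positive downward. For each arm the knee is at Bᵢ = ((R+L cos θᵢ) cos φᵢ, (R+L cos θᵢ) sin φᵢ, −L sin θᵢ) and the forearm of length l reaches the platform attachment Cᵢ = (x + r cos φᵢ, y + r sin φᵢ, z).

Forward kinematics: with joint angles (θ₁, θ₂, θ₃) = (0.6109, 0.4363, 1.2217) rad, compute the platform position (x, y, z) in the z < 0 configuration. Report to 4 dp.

φ1=0.0°: virtual centre (0.2983, 0.0000, -0.0688), radius l
φ2=120.0°: virtual centre (-0.1544, 0.2674, -0.0507), radius l
arm 3 at φ=240.0°: (R−r)+L cos θ3 = 0.2410;  O3 = (-0.1205, -0.2088, -0.1128)
subtract pairs → two planes through P
linear system: -0.9054x+0.5348y = 0.0042−0.0362z; -0.8376x+-0.4175y = -0.0229−-0.0879z
det = 0.8259;  x = 0.0127+-0.0386z,  y = 0.0293+-0.1331z
sphere 1 gives Az²+Bz+C=0 with A=1.0192, B=0.1519, C=-0.1153;  B²−4AC=0.4933;  roots -0.4191, 0.2700;  negative root z = -0.4191
x = 0.0289, y = 0.0851

(0.0289, 0.0851, -0.4191)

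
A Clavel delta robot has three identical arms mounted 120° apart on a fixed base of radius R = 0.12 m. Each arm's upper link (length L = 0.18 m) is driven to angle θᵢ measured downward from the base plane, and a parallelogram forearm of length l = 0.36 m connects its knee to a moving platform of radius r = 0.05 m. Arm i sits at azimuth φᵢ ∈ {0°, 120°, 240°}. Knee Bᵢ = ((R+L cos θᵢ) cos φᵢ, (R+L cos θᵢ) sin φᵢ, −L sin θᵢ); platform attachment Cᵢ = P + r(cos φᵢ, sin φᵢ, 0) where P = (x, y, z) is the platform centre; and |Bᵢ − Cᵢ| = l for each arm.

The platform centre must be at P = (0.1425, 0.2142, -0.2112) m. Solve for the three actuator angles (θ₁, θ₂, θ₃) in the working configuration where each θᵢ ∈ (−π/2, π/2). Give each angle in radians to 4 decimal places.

θ₁ = -0.3488, θ₂ = -0.1744, θ₃ = 1.3962

φ1=0.0° → target in arm frame (0.1425, 0.2142)
  A=-0.0725, B=-0.2112, C=(l²−L²−A²−y'²−z²)/(2L)=0.0040
  θ1 = atan2(B,A) + arccos(C/0.2233) = -0.3488
arm 2 (φ=120.0°): x'=0.1143, y'=-0.2305
  e−x'=-0.0443;  (l²−L²−(e−x')²−y'²−z²)/2L = -0.0069
  γ=atan2(-0.2112,-0.0443)=-1.7773;  ψ=arccos(-0.0322)=1.6030;  θ2=γ+ψ≈-0.1744
arm 3 (φ=240.0°): x'=-0.2568, y'=0.0163
  A=0.3268, B=-0.2112, C=(l²−L²−A²−y'²−z²)/(2L)=-0.1512
  θ3 = atan2(B,A) + arccos(C/0.3891) = 1.3962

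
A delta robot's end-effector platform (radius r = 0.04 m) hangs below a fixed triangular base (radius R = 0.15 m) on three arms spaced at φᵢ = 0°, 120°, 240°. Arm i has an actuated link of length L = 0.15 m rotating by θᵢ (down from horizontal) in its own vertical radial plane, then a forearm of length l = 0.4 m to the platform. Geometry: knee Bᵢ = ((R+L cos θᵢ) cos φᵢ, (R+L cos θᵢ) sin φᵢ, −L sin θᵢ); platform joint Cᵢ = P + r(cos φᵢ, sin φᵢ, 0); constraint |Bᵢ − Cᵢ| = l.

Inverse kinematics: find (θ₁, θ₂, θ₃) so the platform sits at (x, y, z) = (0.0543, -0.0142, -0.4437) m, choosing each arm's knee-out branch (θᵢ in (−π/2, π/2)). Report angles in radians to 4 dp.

θ₁ = 0.6110, θ₂ = 0.9597, θ₃ = 0.8726

arm 1 (φ=0.0°): x'=0.0543, y'=-0.0142
  A cos θ + B sin θ = C:  0.0557·cos θ + -0.4437·sin θ = -0.2089
  θ1 = atan2(B,A) + arccos(C/0.4472) = 0.6110
rotate P by −φ2: (-0.0394, -0.0399, -0.4437)
  A=0.1494, B=-0.4437, C=(l²−L²−A²−y'²−z²)/(2L)=-0.2777
  θ2 = atan2(B,A) + arccos(C/0.4682) = 0.9597
φ3=240.0° → target in arm frame (-0.0149, 0.0541)
  A=0.1249, B=-0.4437, C=(l²−L²−A²−y'²−z²)/(2L)=-0.2596
  γ=atan2(-0.4437,0.1249)=-1.2965;  ψ=arccos(-0.5633)=2.1691;  θ3=γ+ψ≈0.8726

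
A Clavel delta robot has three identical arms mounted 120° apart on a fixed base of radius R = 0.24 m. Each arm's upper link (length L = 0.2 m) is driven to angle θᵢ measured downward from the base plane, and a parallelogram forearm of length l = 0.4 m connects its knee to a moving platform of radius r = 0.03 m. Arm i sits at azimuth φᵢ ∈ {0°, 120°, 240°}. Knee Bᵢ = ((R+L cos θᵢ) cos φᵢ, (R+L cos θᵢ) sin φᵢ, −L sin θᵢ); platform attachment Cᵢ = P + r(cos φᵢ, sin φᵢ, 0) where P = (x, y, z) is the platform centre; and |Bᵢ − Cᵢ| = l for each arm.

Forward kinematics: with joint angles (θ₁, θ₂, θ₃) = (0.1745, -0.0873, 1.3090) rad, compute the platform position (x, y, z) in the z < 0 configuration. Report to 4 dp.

(0.0569, 0.1263, -0.1814)

φ1=0.0°: virtual centre (0.4070, 0.0000, -0.0347), radius l
S2 = (0.4092·cos120.0°, 0.4092·sin120.0°, 0.0174) = (-0.2046, 0.3544, 0.0174)
arm 3 at φ=240.0°: ρ3 = 0.2618;  S3 = (-0.1309, -0.2267, -0.1932)
|S₂|²−|S₁|² = 0.0010;  |S₃|²−|S₁|² = -0.0610
[-1.2232 0.7088 0.1043]·P = 0.0010;  [-1.0757 -0.4534 -0.3169]·P = -0.0610
det = 1.3170;  x = 0.0325+-0.1347z,  y = 0.0574+-0.3795z
into |P−S₁|² = l²: 1.1622z² + 0.1267z + -0.0153 = 0;  Δ = 0.0870;  z = -0.1814 or 0.0724 → z<0 root = -0.1814
x = 0.0569, y = 0.1263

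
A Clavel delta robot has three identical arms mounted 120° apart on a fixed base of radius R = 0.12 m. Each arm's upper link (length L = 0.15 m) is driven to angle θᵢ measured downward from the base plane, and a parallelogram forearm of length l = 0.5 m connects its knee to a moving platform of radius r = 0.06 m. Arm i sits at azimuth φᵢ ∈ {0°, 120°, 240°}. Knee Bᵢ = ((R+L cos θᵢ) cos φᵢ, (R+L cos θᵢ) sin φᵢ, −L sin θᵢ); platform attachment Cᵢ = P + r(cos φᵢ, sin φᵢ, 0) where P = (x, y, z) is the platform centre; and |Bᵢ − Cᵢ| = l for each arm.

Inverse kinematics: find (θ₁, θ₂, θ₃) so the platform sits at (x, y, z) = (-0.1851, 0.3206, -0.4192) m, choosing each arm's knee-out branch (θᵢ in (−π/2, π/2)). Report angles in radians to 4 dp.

rotate P by −φ1: (-0.1851, 0.3206, -0.4192)
  A cos θ + B sin θ = C:  0.2451·cos θ + -0.4192·sin θ = -0.3703
  θ1 = atan2(B,A) + arccos(C/0.4856) = 1.3963
rotate P by −φ2: (0.3702, 0.0000, -0.4192)
  e−x'=-0.3102;  (l²−L²−(e−x')²−y'²−z²)/2L = -0.1482
  γ=atan2(-0.4192,-0.3102)=-2.2079;  ψ=arccos(-0.2841)=1.8589;  θ2=γ+ψ≈-0.3490
rotate P by −φ3: (-0.1851, -0.3206, -0.4192)
  A=0.2451, B=-0.4192, C=(l²−L²−A²−y'²−z²)/(2L)=-0.3703
  √(A²+B²)=0.4856;  θ3 = -1.0417+2.4380 ≈ 1.3963

θ₁ = 1.3963, θ₂ = -0.3490, θ₃ = 1.3963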